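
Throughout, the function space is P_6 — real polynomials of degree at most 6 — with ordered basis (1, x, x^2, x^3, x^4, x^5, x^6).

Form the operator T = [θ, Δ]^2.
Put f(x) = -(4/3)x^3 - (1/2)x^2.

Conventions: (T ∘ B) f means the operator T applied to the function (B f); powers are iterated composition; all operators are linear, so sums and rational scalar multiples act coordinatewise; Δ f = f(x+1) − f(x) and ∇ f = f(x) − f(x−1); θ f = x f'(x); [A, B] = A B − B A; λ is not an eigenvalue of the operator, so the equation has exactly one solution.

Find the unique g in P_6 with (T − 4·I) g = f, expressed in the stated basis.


write g with unknown coordinates in the stated basis and equate coefficients in (T − 4·I) g = f
solving from the highest basis element down gives g = (1/3)x^3 + (1/8)x^2 + (1/2)x + 17/16
check: T g = 2x + 17/4
so T g − 4·g = -(4/3)x^3 - (1/2)x^2 = f ✓

g(x) = (1/3)x^3 + (1/8)x^2 + (1/2)x + 17/16


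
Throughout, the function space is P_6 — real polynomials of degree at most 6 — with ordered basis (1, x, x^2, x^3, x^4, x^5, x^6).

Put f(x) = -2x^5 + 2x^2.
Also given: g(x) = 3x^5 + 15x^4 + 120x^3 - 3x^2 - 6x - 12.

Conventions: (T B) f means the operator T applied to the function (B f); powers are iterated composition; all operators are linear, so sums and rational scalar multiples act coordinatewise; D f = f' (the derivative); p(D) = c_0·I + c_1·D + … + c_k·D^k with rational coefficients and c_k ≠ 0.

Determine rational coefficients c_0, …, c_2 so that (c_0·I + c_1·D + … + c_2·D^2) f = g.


D^0 f = -2x^5 + 2x^2
D^1 f = -10x^4 + 4x
D^2 f = -40x^3 + 4
matching coefficients of g against c_0 f + c_1 Df + … from the top degree down determines the c_i
solution: c_0 = -3/2, c_1 = -3/2, c_2 = -3

c_0 = -3/2, c_1 = -3/2, c_2 = -3


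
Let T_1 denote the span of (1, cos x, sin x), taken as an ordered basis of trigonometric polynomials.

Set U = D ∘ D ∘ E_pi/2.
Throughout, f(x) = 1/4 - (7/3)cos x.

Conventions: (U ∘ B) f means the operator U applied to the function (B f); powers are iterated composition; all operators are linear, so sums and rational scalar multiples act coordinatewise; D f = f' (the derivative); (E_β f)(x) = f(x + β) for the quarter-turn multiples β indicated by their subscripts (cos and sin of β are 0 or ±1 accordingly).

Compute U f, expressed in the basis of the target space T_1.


E_pi/2 f = 1/4 + (7/3)sin x
D E_pi/2 f = (7/3)cos x
D (D ∘ E_pi/2) f = -(7/3)sin x

the image equals g(x) = -(7/3)sin x


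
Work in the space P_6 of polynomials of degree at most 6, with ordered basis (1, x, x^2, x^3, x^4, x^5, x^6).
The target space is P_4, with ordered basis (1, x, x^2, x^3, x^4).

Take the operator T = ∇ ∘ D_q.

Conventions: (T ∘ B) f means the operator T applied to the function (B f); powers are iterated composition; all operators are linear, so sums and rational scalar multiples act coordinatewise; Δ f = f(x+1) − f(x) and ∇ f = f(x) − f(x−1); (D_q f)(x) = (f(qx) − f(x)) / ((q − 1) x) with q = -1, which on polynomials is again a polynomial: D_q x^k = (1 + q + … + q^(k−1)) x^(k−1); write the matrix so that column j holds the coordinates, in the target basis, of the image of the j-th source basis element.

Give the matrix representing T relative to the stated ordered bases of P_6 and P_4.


image of 1: 0
image of x: 0
image of x^2: 0
image of x^3: 2x - 1
image of x^4: 0
image of x^5: 4x^3 - 6x^2 + 4x - 1
image of x^6: 0
each image's coordinates form column j of the matrix

the matrix is [[0, 0, 0, -1, 0, -1, 0]; [0, 0, 0, 2, 0, 4, 0]; [0, 0, 0, 0, 0, -6, 0]; [0, 0, 0, 0, 0, 4, 0]; [0, 0, 0, 0, 0, 0, 0]] (rows listed top to bottom)


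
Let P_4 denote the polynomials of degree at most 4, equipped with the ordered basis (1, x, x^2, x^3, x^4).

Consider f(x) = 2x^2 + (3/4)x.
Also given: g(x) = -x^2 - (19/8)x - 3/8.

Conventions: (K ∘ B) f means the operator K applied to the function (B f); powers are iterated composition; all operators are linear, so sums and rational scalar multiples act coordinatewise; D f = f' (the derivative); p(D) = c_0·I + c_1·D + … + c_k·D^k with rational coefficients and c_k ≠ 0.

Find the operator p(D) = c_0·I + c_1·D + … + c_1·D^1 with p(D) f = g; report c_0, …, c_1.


c_0 = -1/2, c_1 = -1/2

D^0 f = 2x^2 + (3/4)x
D^1 f = 4x + 3/4
matching coefficients of g against c_0 f + c_1 Df + … from the top degree down determines the c_i
solution: c_0 = -1/2, c_1 = -1/2


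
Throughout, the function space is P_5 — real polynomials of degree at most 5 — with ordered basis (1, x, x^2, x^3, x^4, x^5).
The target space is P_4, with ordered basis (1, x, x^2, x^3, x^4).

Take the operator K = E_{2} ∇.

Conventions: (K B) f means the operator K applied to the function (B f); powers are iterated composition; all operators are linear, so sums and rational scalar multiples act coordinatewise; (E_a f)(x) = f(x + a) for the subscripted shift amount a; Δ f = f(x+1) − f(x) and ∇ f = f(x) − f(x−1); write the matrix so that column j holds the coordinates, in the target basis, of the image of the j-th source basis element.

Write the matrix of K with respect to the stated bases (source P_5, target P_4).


the matrix is [[0, 1, 3, 7, 15, 31]; [0, 0, 2, 9, 28, 75]; [0, 0, 0, 3, 18, 70]; [0, 0, 0, 0, 4, 30]; [0, 0, 0, 0, 0, 5]] (rows listed top to bottom)

image of 1: 0
image of x: 1
image of x^2: 2x + 3
image of x^3: 3x^2 + 9x + 7
image of x^4: 4x^3 + 18x^2 + 28x + 15
image of x^5: 5x^4 + 30x^3 + 70x^2 + 75x + 31
each image's coordinates form column j of the matrix


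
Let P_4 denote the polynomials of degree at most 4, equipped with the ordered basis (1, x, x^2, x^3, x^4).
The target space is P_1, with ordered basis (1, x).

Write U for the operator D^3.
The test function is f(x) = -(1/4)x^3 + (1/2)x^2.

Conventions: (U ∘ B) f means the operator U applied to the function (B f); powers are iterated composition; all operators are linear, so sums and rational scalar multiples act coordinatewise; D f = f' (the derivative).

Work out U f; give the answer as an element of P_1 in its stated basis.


D f = -(3/4)x^2 + x
D D f = -(3/2)x + 1
D D D f = -3/2

the image equals g(x) = -3/2


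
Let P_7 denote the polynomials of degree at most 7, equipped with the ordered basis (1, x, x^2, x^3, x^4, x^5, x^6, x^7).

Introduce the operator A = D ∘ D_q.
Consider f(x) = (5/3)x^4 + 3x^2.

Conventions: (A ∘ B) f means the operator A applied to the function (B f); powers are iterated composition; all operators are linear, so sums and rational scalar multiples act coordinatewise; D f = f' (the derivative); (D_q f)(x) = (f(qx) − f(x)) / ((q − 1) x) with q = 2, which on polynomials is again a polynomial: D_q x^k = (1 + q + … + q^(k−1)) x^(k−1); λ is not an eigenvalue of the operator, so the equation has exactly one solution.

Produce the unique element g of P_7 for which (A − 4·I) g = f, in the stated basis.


the image equals g(x) = -(5/12)x^4 - (87/16)x^2 - 261/64

write g with unknown coordinates in the stated basis and equate coefficients in (A − 4·I) g = f
solving from the highest basis element down gives g = -(5/12)x^4 - (87/16)x^2 - 261/64
check: A g = -(75/4)x^2 - 261/16
so A g − 4·g = (5/3)x^4 + 3x^2 = f ✓


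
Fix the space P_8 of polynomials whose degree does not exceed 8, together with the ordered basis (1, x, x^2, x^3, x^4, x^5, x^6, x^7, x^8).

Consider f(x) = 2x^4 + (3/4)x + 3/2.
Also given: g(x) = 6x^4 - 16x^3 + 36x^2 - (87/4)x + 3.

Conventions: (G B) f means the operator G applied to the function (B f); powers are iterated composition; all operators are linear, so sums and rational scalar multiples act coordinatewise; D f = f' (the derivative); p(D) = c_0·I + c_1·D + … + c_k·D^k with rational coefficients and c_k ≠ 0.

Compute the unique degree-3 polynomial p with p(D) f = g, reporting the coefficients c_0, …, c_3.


D^0 f = 2x^4 + (3/4)x + 3/2
D^1 f = 8x^3 + 3/4
D^2 f = 24x^2
D^3 f = 48x
matching coefficients of g against c_0 f + c_1 Df + … from the top degree down determines the c_i
solution: c_0 = 3, c_1 = -2, c_2 = 3/2, c_3 = -1/2

p(D) = 3·I − 2·D + (3/2)·D^2 − (1/2)·D^3, i.e. c_0 = 3, c_1 = -2, c_2 = 3/2, c_3 = -1/2


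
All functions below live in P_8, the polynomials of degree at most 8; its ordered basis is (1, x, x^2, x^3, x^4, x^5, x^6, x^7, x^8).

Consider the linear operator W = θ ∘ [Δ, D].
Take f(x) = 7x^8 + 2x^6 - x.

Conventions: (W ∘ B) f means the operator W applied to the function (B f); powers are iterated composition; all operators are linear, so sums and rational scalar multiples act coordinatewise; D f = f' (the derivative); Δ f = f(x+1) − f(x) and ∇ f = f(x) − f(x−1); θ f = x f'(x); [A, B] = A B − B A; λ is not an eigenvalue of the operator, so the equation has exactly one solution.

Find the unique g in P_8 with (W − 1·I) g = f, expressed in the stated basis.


write g with unknown coordinates in the stated basis and equate coefficients in (W − 1·I) g = f
solving from the highest basis element down gives g = -7x^8 - 2x^6 + x
check: W g = 0
so W g − 1·g = 7x^8 + 2x^6 - x = f ✓

the image equals g(x) = -7x^8 - 2x^6 + x


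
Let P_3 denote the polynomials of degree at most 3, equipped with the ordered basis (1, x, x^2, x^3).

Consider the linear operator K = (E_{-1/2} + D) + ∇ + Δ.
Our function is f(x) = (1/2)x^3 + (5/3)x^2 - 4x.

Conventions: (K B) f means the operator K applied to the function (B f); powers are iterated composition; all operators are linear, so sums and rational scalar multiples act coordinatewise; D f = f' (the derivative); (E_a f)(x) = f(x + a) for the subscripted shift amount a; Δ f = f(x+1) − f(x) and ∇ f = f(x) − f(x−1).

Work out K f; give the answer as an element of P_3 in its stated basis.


E_{-1/2} f = (1/2)x^3 + (11/12)x^2 - (127/24)x + 113/48
D f = (3/2)x^2 + (10/3)x - 4
(E_{-1/2} + D) f = (1/2)x^3 + (29/12)x^2 - (47/24)x - 79/48
∇ f = (3/2)x^2 + (11/6)x - 31/6
Δ f = (3/2)x^2 + (29/6)x - 11/6
((E_{-1/2} + D) + ∇ + Δ) f = (1/2)x^3 + (65/12)x^2 + (113/24)x - 415/48

the image equals g(x) = (1/2)x^3 + (65/12)x^2 + (113/24)x - 415/48


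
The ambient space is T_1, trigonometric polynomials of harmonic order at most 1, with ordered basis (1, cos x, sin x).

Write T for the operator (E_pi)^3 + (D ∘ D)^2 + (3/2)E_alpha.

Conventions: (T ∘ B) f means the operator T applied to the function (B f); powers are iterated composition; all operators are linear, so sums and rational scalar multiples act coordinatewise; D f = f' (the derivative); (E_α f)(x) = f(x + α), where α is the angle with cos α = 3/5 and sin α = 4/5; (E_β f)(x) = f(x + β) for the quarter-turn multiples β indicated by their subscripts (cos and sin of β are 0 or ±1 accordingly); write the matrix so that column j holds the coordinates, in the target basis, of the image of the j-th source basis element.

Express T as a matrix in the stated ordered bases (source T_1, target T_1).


the matrix is [[5/2, 0, 0]; [0, 9/10, 6/5]; [0, -6/5, 9/10]] (rows listed top to bottom)

image of 1: 5/2
image of cos x: (9/10)cos x - (6/5)sin x
image of sin x: (6/5)cos x + (9/10)sin x
each image's coordinates form column j of the matrix


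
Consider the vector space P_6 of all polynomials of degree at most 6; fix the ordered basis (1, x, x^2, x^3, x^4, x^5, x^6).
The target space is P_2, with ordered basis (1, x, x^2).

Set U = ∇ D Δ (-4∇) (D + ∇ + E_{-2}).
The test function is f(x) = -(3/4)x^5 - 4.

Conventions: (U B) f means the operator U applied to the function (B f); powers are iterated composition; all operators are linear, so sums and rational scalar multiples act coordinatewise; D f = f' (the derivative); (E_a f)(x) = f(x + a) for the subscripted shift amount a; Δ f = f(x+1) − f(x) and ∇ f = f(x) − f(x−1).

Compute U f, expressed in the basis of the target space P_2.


D f = -(15/4)x^4
∇ f = -(15/4)x^4 + (15/2)x^3 - (15/2)x^2 + (15/4)x - 3/4
E_{-2} f = -(3/4)x^5 + (15/2)x^4 - 30x^3 + 60x^2 - 60x + 20
(D + ∇ + E_{-2}) f = -(3/4)x^5 - (45/2)x^3 + (105/2)x^2 - (225/4)x + 77/4
∇ (D + ∇ + E_{-2}) f = -(15/4)x^4 + (15/2)x^3 - 75x^2 + (705/4)x - 132
(-4∇) (D + ∇ + E_{-2}) f = 15x^4 - 30x^3 + 300x^2 - 705x + 528
Δ (-4∇) (D + ∇ + E_{-2}) f = 60x^3 + 570x - 420
D Δ (-4∇) (D + ∇ + E_{-2}) f = 180x^2 + 570
∇ D Δ (-4∇) (D + ∇ + E_{-2}) f = 360x - 180

the image equals g(x) = 360x - 180


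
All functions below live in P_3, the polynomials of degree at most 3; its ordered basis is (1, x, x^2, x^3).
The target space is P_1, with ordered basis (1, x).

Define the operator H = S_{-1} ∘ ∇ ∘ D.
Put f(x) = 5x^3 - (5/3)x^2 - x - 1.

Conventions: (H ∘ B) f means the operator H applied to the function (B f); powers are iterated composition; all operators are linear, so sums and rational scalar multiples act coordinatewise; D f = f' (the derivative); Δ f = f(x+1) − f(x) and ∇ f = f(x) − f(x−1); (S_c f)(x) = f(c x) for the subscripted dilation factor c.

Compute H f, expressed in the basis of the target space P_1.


the image equals g(x) = -30x - 55/3

D f = 15x^2 - (10/3)x - 1
∇ D f = 30x - 55/3
S_{-1} ∇ D f = -30x - 55/3


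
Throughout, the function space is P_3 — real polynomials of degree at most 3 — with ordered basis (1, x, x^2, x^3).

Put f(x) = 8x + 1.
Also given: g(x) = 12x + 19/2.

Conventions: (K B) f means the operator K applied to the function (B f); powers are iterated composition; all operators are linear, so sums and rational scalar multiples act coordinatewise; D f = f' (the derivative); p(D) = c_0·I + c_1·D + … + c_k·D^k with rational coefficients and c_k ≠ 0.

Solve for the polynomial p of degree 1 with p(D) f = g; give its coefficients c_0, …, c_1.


D^0 f = 8x + 1
D^1 f = 8
matching coefficients of g against c_0 f + c_1 Df + … from the top degree down determines the c_i
solution: c_0 = 3/2, c_1 = 1

c_0 = 3/2, c_1 = 1


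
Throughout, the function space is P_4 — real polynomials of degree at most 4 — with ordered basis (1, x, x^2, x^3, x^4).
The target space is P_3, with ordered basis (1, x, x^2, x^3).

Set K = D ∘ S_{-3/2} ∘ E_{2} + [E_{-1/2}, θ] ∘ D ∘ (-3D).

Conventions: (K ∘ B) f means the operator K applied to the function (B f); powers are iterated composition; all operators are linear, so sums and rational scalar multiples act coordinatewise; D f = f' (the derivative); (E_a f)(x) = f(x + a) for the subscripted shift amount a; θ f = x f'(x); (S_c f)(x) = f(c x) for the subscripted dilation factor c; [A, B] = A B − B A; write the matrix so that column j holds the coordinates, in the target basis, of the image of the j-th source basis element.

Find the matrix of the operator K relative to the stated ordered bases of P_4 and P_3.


image of 1: 0
image of x: -3/2
image of x^2: (9/2)x - 6
image of x^3: -(81/8)x^2 + 27x - 9
image of x^4: (81/4)x^3 - 81x^2 + 144x - 66
each image's coordinates form column j of the matrix

the matrix is [[0, -3/2, -6, -9, -66]; [0, 0, 9/2, 27, 144]; [0, 0, 0, -81/8, -81]; [0, 0, 0, 0, 81/4]] (rows listed top to bottom)


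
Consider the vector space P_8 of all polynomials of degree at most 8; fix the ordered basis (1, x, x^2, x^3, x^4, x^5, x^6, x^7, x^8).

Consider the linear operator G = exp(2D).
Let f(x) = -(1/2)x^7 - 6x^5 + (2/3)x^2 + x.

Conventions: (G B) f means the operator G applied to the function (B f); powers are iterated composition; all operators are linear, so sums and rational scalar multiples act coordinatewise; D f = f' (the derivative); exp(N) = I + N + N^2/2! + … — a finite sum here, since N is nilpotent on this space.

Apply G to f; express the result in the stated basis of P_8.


the image equals g(x) = -(1/2)x^7 - 7x^6 - 48x^5 - 200x^4 - 520x^3 - (2446/3)x^2 - (2101/3)x - 754/3

order-1 term: -7x^6 - 60x^4 + (8/3)x + 2
order-2 term: -42x^5 - 240x^3 + 8/3
order-3 term: -140x^4 - 480x^2
order-4 term: -280x^3 - 480x
order-5 term: -336x^2 - 192
order-6 term: -224x
order-7 term: -64
the series for exp(2D) f terminates at order 7
exp(2D) f = -(1/2)x^7 - 7x^6 - 48x^5 - 200x^4 - 520x^3 - (2446/3)x^2 - (2101/3)x - 754/3


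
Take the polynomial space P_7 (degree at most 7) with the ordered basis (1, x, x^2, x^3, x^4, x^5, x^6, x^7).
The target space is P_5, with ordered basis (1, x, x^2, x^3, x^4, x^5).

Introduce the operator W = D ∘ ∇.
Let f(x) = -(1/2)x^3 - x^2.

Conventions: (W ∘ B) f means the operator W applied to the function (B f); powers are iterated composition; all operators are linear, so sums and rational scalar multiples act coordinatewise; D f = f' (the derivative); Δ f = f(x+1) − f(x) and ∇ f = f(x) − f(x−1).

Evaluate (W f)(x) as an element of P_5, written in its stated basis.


the image equals g(x) = -3x - 1/2

∇ f = -(3/2)x^2 - (1/2)x + 1/2
D ∇ f = -3x - 1/2


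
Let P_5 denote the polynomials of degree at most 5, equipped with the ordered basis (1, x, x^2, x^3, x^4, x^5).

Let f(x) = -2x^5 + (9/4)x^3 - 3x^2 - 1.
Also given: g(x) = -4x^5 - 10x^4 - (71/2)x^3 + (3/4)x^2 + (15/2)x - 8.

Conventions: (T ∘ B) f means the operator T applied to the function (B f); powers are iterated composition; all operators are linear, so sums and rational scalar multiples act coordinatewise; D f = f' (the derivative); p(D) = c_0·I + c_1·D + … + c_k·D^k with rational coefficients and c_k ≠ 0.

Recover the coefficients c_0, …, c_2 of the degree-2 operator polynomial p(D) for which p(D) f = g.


p(D) = 2·I + D + D^2, i.e. c_0 = 2, c_1 = 1, c_2 = 1

D^0 f = -2x^5 + (9/4)x^3 - 3x^2 - 1
D^1 f = -10x^4 + (27/4)x^2 - 6x
D^2 f = -40x^3 + (27/2)x - 6
matching coefficients of g against c_0 f + c_1 Df + … from the top degree down determines the c_i
solution: c_0 = 2, c_1 = 1, c_2 = 1


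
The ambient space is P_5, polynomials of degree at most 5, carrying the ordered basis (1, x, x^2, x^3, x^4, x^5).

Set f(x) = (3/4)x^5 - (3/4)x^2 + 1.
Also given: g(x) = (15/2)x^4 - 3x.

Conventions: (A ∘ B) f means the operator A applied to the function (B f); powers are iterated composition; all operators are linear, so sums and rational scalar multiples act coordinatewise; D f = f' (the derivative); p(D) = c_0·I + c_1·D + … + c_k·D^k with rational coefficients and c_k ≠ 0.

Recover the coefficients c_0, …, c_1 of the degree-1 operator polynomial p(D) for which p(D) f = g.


p(D) = 2·D, i.e. c_0 = 0, c_1 = 2

D^0 f = (3/4)x^5 - (3/4)x^2 + 1
D^1 f = (15/4)x^4 - (3/2)x
matching coefficients of g against c_0 f + c_1 Df + … from the top degree down determines the c_i
solution: c_0 = 0, c_1 = 2


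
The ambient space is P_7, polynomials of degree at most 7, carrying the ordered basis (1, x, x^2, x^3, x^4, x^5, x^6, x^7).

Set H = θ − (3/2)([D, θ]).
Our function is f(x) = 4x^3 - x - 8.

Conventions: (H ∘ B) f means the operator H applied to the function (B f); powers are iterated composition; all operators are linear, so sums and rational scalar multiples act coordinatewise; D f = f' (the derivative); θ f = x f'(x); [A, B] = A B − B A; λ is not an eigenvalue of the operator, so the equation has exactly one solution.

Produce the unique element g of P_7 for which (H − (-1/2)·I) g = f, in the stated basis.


write g with unknown coordinates in the stated basis and equate coefficients in (H − (-1/2)·I) g = f
solving from the highest basis element down gives g = (8/7)x^3 + (72/35)x^2 + (362/105)x - 198/35
check: H g = (24/7)x^3 - (36/35)x^2 - (286/105)x - 181/35
so H g − (-1/2)·g = 4x^3 - x - 8 = f ✓

the result is g(x) = (8/7)x^3 + (72/35)x^2 + (362/105)x - 198/35


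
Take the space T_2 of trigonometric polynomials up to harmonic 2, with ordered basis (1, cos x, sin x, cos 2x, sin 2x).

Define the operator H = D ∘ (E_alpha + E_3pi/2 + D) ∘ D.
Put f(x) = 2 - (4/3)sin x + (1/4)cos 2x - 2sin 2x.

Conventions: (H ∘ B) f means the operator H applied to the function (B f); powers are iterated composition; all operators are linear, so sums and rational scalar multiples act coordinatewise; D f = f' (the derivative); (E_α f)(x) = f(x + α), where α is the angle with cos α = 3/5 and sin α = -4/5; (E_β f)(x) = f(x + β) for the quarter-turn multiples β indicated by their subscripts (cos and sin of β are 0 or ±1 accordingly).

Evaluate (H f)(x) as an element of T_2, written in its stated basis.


the result is g(x) = -(16/15)cos x + (4/5)sin x + (48/5)cos 2x - (46/5)sin 2x

D f = -(4/3)cos x - 4cos 2x - (1/2)sin 2x
E_alpha D f = -(4/5)cos x - (16/15)sin x + (8/5)cos 2x - (37/10)sin 2x
E_3pi/2 D f = -(4/3)sin x + 4cos 2x + (1/2)sin 2x
D D f = (4/3)sin x - cos 2x + 8sin 2x
(E_alpha + E_3pi/2 + D) D f = -(4/5)cos x - (16/15)sin x + (23/5)cos 2x + (24/5)sin 2x
D (E_alpha + E_3pi/2 + D) D f = -(16/15)cos x + (4/5)sin x + (48/5)cos 2x - (46/5)sin 2x


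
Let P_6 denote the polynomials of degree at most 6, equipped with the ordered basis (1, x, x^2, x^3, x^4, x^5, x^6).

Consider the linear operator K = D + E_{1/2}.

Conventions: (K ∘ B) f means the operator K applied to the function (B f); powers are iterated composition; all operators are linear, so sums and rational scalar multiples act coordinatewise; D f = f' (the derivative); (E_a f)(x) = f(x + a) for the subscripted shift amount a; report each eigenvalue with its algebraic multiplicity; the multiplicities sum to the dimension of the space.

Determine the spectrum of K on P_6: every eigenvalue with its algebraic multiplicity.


λ = 1 (multiplicity 7)

image of 1: 1
image of x: x + 3/2
image of x^2: x^2 + 3x + 1/4
image of x^3: x^3 + (9/2)x^2 + (3/4)x + 1/8
image of x^4: x^4 + 6x^3 + (3/2)x^2 + (1/2)x + 1/16
image of x^5: x^5 + (15/2)x^4 + (5/2)x^3 + (5/4)x^2 + (5/16)x + 1/32
image of x^6: x^6 + 9x^5 + (15/4)x^4 + (5/2)x^3 + (15/16)x^2 + (3/16)x + 1/64
the matrix is upper triangular; its diagonal is (1, 1, 1, 1, 1, 1, 1)
for a triangular matrix the eigenvalues are the diagonal entries, with algebraic multiplicity their repetition count


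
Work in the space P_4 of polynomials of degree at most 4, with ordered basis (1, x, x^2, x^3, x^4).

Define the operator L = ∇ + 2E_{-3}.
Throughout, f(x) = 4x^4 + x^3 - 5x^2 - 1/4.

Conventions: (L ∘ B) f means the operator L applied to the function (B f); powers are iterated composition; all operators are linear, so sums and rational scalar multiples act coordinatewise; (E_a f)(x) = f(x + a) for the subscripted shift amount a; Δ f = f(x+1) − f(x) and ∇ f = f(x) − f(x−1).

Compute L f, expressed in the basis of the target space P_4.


∇ f = 16x^3 - 21x^2 + 3x + 2
E_{-3} f = 4x^4 - 47x^3 + 202x^2 - 375x + 1007/4
(2E_{-3}) f = 8x^4 - 94x^3 + 404x^2 - 750x + 1007/2
(∇ + 2E_{-3}) f = 8x^4 - 78x^3 + 383x^2 - 747x + 1011/2

the result is g(x) = 8x^4 - 78x^3 + 383x^2 - 747x + 1011/2


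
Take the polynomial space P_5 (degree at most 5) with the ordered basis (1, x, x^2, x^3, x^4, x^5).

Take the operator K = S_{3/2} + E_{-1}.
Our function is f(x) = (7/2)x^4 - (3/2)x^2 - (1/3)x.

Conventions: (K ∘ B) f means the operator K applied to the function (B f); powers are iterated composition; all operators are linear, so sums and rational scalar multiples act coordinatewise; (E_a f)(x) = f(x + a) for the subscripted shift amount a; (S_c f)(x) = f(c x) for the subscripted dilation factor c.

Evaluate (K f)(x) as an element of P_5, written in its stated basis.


S_{3/2} f = (567/32)x^4 - (27/8)x^2 - (1/2)x
E_{-1} f = (7/2)x^4 - 14x^3 + (39/2)x^2 - (34/3)x + 7/3
(S_{3/2} + E_{-1}) f = (679/32)x^4 - 14x^3 + (129/8)x^2 - (71/6)x + 7/3

the image equals g(x) = (679/32)x^4 - 14x^3 + (129/8)x^2 - (71/6)x + 7/3


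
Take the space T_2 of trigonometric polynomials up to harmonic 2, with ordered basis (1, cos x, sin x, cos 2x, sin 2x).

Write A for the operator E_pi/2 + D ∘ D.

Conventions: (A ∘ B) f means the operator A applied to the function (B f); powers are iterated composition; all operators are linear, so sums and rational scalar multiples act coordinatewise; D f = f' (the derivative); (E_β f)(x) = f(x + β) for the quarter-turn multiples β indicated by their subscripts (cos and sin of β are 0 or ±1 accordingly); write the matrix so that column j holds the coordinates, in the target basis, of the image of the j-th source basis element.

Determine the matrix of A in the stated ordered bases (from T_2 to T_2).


the matrix is [[1, 0, 0, 0, 0]; [0, -1, 1, 0, 0]; [0, -1, -1, 0, 0]; [0, 0, 0, -5, 0]; [0, 0, 0, 0, -5]] (rows listed top to bottom)

image of 1: 1
image of cos x: -cos x - sin x
image of sin x: cos x - sin x
image of cos 2x: -5cos 2x
image of sin 2x: -5sin 2x
each image's coordinates form column j of the matrix


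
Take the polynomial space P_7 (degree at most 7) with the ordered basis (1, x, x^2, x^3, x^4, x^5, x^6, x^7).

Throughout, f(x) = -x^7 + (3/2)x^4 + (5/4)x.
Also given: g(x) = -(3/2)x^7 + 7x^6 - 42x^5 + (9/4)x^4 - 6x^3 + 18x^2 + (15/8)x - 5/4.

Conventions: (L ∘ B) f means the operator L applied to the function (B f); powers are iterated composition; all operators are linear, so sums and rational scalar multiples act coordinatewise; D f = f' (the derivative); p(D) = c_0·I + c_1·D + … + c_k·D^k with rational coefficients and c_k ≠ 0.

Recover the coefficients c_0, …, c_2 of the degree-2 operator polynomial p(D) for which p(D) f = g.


c_0 = 3/2, c_1 = -1, c_2 = 1

D^0 f = -x^7 + (3/2)x^4 + (5/4)x
D^1 f = -7x^6 + 6x^3 + 5/4
D^2 f = -42x^5 + 18x^2
matching coefficients of g against c_0 f + c_1 Df + … from the top degree down determines the c_i
solution: c_0 = 3/2, c_1 = -1, c_2 = 1


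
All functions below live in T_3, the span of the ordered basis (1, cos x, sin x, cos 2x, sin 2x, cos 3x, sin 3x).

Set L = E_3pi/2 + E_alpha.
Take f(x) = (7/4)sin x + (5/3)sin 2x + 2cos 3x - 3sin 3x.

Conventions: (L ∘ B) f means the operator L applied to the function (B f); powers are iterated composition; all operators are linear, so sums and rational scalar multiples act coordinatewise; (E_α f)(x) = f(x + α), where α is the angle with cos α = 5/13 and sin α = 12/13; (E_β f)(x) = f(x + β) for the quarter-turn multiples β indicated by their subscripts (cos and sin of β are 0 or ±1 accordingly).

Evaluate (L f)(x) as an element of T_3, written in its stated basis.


g(x) = -(7/52)cos x + (35/52)sin x + (200/169)cos 2x - (480/169)sin 2x - (629/169)cos 3x + (259/169)sin 3x

E_3pi/2 f = -(7/4)cos x - (5/3)sin 2x - 3cos 3x - 2sin 3x
E_alpha f = (21/13)cos x + (35/52)sin x + (200/169)cos 2x - (595/507)sin 2x - (122/169)cos 3x + (597/169)sin 3x
(E_3pi/2 + E_alpha) f = -(7/52)cos x + (35/52)sin x + (200/169)cos 2x - (480/169)sin 2x - (629/169)cos 3x + (259/169)sin 3x


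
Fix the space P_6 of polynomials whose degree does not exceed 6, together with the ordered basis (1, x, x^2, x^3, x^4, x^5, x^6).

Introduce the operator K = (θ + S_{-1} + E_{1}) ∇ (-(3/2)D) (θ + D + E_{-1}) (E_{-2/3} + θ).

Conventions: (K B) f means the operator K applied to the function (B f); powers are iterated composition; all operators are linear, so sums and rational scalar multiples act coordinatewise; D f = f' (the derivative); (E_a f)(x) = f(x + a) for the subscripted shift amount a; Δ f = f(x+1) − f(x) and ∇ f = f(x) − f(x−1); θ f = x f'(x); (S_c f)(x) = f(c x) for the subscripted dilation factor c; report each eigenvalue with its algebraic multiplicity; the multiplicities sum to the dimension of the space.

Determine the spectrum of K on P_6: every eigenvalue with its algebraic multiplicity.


image of 1: 0
image of x: 0
image of x^2: -54
image of x^3: -144x + 36
image of x^4: -1800x^2 - 354x - 528
image of x^5: -3240x^3 + 4440x^2 - 1480x + 2200/3
image of x^6: -13230x^4 + 6570x^3 - 29760x^2 - (6425/3)x - 11116/3
the matrix is upper triangular; its diagonal is (0, 0, 0, 0, 0, 0, 0)
for a triangular matrix the eigenvalues are the diagonal entries, with algebraic multiplicity their repetition count

λ = 0 (multiplicity 7)


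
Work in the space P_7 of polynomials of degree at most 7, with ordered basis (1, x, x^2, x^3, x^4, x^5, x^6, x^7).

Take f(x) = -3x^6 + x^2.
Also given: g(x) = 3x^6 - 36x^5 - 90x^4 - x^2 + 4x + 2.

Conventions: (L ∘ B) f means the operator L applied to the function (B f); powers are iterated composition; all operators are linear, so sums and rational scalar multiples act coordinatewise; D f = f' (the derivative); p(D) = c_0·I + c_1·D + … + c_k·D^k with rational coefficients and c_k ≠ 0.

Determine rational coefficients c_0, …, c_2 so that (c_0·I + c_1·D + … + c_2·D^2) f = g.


D^0 f = -3x^6 + x^2
D^1 f = -18x^5 + 2x
D^2 f = -90x^4 + 2
matching coefficients of g against c_0 f + c_1 Df + … from the top degree down determines the c_i
solution: c_0 = -1, c_1 = 2, c_2 = 1

p(D) = -I + 2·D + D^2, i.e. c_0 = -1, c_1 = 2, c_2 = 1


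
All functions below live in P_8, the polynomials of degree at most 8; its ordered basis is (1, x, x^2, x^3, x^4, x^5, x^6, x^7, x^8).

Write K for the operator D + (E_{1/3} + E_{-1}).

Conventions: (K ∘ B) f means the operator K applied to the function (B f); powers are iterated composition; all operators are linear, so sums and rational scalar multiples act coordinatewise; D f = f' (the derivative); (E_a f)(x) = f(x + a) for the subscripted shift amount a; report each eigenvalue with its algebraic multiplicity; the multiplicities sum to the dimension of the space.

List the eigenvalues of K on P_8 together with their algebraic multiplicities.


image of 1: 2
image of x: 2x + 1/3
image of x^2: 2x^2 + (2/3)x + 10/9
image of x^3: 2x^3 + x^2 + (10/3)x - 26/27
image of x^4: 2x^4 + (4/3)x^3 + (20/3)x^2 - (104/27)x + 82/81
image of x^5: 2x^5 + (5/3)x^4 + (100/9)x^3 - (260/27)x^2 + (410/81)x - 242/243
image of x^6: 2x^6 + 2x^5 + (50/3)x^4 - (520/27)x^3 + (410/27)x^2 - (484/81)x + 730/729
image of x^7: 2x^7 + (7/3)x^6 + (70/3)x^5 - (910/27)x^4 + (2870/81)x^3 - (1694/81)x^2 + (5110/729)x - 2186/2187
image of x^8: 2x^8 + (8/3)x^7 + (280/9)x^6 - (1456/27)x^5 + (5740/81)x^4 - (13552/243)x^3 + (20440/729)x^2 - (17488/2187)x + 6562/6561
the matrix is upper triangular; its diagonal is (2, 2, 2, 2, 2, 2, 2, 2, 2)
for a triangular matrix the eigenvalues are the diagonal entries, with algebraic multiplicity their repetition count

λ = 2 (multiplicity 9)


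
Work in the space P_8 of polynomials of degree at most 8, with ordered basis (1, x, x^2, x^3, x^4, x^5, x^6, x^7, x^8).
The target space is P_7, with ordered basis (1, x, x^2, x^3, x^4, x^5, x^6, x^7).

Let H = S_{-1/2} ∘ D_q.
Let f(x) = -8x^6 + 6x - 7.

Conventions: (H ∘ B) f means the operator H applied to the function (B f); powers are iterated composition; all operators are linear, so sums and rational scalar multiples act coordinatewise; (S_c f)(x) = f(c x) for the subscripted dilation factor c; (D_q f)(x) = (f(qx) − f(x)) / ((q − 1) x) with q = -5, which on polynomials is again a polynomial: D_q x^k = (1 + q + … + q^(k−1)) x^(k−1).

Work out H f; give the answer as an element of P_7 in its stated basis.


the image equals g(x) = -651x^5 + 6

D_q f = 20832x^5 + 6
S_{-1/2} D_q f = -651x^5 + 6


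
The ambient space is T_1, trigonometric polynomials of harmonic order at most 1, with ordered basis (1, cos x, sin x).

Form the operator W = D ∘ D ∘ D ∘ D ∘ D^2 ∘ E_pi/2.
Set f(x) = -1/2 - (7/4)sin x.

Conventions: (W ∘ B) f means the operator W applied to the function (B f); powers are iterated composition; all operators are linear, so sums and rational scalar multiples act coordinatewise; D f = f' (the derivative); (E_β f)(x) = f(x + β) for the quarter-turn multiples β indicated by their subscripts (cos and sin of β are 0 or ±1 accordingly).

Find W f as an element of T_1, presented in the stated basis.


the result is g(x) = (7/4)cos x

E_pi/2 f = -1/2 - (7/4)cos x
D E_pi/2 f = (7/4)sin x
D D E_pi/2 f = (7/4)cos x
D D^2 E_pi/2 f = -(7/4)sin x
D D D^2 E_pi/2 f = -(7/4)cos x
D D D D^2 E_pi/2 f = (7/4)sin x
D D D D D^2 E_pi/2 f = (7/4)cos x


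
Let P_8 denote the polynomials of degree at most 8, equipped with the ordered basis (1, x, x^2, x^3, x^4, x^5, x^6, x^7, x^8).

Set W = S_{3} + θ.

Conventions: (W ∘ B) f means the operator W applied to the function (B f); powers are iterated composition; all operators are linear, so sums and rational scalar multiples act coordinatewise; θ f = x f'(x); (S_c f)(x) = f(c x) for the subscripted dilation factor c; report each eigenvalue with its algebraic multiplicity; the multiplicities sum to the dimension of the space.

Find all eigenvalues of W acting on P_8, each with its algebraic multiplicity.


image of 1: 1
image of x: 4x
image of x^2: 11x^2
image of x^3: 30x^3
image of x^4: 85x^4
image of x^5: 248x^5
image of x^6: 735x^6
image of x^7: 2194x^7
image of x^8: 6569x^8
the matrix is upper triangular; its diagonal is (1, 4, 11, 30, 85, 248, 735, 2194, 6569)
for a triangular matrix the eigenvalues are the diagonal entries, with algebraic multiplicity their repetition count

λ = 1 (multiplicity 1), λ = 4 (multiplicity 1), λ = 11 (multiplicity 1), λ = 30 (multiplicity 1), λ = 85 (multiplicity 1), λ = 248 (multiplicity 1), λ = 735 (multiplicity 1), λ = 2194 (multiplicity 1), λ = 6569 (multiplicity 1)


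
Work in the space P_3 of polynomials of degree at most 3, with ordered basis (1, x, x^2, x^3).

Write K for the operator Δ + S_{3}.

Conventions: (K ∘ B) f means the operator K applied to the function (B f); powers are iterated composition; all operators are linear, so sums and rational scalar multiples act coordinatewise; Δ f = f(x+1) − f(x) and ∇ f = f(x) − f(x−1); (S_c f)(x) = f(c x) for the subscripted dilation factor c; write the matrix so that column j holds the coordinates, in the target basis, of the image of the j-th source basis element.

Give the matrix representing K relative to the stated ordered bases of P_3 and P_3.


the matrix is [[1, 1, 1, 1]; [0, 3, 2, 3]; [0, 0, 9, 3]; [0, 0, 0, 27]] (rows listed top to bottom)

image of 1: 1
image of x: 3x + 1
image of x^2: 9x^2 + 2x + 1
image of x^3: 27x^3 + 3x^2 + 3x + 1
each image's coordinates form column j of the matrix


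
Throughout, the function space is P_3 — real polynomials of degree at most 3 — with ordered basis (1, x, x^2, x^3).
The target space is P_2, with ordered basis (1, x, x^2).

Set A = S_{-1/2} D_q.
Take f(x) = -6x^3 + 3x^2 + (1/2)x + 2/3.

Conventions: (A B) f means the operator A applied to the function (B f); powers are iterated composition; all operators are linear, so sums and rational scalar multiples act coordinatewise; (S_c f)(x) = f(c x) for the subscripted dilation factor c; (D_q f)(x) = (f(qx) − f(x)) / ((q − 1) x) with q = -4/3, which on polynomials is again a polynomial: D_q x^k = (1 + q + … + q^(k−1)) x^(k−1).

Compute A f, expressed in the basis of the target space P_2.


the image equals g(x) = -(13/6)x^2 + (1/2)x + 1/2

D_q f = -(26/3)x^2 - x + 1/2
S_{-1/2} D_q f = -(13/6)x^2 + (1/2)x + 1/2


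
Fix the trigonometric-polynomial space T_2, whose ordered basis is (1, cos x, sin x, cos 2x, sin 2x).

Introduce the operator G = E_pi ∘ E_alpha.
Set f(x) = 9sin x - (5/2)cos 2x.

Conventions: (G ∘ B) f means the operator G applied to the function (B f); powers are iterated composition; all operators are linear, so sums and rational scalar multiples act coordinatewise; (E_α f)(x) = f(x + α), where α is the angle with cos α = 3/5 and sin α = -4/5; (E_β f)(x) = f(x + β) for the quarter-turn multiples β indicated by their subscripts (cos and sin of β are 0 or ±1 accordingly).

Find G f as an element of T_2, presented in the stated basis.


E_alpha f = -(36/5)cos x + (27/5)sin x + (7/10)cos 2x - (12/5)sin 2x
E_pi E_alpha f = (36/5)cos x - (27/5)sin x + (7/10)cos 2x - (12/5)sin 2x

the image equals g(x) = (36/5)cos x - (27/5)sin x + (7/10)cos 2x - (12/5)sin 2x


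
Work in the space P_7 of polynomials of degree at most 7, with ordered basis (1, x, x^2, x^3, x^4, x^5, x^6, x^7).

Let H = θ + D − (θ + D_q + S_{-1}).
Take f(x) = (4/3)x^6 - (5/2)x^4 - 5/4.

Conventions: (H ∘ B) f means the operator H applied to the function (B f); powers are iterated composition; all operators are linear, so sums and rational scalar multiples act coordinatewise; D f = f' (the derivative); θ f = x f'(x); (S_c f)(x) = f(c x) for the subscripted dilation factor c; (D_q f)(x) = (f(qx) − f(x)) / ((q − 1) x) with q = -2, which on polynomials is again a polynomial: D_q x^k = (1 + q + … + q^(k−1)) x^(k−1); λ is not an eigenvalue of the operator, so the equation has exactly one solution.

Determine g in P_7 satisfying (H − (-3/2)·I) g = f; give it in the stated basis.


write g with unknown coordinates in the stated basis and equate coefficients in (H − (-3/2)·I) g = f
solving from the highest basis element down gives g = (8/3)x^6 - (144/5)x^5 - (1753/5)x^4 + (31554/25)x^3 - 5/2
check: H g = -(8/3)x^6 + (216/5)x^5 + (2617/5)x^4 - (47331/25)x^3 + 5/2
so H g − (-3/2)·g = (4/3)x^6 - (5/2)x^4 - 5/4 = f ✓

g(x) = (8/3)x^6 - (144/5)x^5 - (1753/5)x^4 + (31554/25)x^3 - 5/2


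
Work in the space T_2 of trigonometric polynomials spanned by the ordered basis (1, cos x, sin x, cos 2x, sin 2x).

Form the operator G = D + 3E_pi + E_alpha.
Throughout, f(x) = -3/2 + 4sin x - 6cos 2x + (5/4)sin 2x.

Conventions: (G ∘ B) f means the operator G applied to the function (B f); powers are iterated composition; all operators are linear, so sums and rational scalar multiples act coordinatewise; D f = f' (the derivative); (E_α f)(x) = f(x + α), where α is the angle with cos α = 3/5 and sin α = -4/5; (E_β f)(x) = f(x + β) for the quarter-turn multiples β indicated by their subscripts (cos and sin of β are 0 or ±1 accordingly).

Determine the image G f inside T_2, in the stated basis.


D f = 4cos x + (5/2)cos 2x + 12sin 2x
E_pi f = -3/2 - 4sin x - 6cos 2x + (5/4)sin 2x
(3E_pi) f = -9/2 - 12sin x - 18cos 2x + (15/4)sin 2x
E_alpha f = -3/2 - (16/5)cos x + (12/5)sin x + (12/25)cos 2x - (611/100)sin 2x
(D + 3E_pi + E_alpha) f = -6 + (4/5)cos x - (48/5)sin x - (751/50)cos 2x + (241/25)sin 2x

g(x) = -6 + (4/5)cos x - (48/5)sin x - (751/50)cos 2x + (241/25)sin 2x


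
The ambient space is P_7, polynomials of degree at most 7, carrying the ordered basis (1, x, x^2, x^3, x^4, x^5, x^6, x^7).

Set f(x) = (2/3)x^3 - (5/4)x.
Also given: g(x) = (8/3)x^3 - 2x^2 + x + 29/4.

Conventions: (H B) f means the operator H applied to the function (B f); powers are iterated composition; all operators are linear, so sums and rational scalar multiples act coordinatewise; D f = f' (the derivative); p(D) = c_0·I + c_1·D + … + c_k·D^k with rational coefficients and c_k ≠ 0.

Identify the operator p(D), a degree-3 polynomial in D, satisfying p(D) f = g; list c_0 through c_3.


D^0 f = (2/3)x^3 - (5/4)x
D^1 f = 2x^2 - 5/4
D^2 f = 4x
D^3 f = 4
matching coefficients of g against c_0 f + c_1 Df + … from the top degree down determines the c_i
solution: c_0 = 4, c_1 = -1, c_2 = 3/2, c_3 = 3/2

c_0 = 4, c_1 = -1, c_2 = 3/2, c_3 = 3/2


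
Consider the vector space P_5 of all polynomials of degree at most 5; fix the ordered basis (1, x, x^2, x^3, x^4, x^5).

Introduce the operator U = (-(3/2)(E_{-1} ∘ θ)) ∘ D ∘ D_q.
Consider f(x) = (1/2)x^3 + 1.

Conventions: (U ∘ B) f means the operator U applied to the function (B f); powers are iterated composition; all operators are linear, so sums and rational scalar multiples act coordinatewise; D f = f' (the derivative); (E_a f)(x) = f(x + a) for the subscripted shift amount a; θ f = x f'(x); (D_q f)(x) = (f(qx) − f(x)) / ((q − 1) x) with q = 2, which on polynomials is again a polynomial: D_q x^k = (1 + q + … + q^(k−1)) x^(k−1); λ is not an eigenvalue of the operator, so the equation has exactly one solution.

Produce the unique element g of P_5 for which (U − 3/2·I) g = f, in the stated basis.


the image equals g(x) = -(1/3)x^3 + (14/3)x - 16/3

write g with unknown coordinates in the stated basis and equate coefficients in (U − 3/2·I) g = f
solving from the highest basis element down gives g = -(1/3)x^3 + (14/3)x - 16/3
check: U g = 7x - 7
so U g − 3/2·g = (1/2)x^3 + 1 = f ✓


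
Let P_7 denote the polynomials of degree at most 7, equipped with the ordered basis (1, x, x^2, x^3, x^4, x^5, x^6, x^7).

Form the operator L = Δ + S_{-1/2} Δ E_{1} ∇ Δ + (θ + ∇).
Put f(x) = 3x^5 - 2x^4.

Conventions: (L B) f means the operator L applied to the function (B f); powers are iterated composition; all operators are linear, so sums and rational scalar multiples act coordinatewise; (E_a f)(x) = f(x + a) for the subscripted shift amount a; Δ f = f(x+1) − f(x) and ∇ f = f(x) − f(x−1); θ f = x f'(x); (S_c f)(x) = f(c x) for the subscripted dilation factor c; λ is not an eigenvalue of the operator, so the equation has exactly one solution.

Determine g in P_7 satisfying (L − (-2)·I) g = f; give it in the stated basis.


the result is g(x) = (3/7)x^5 - (22/21)x^4 + (176/105)x^3 - (877/140)x^2 + (6241/315)x - 12673/315

write g with unknown coordinates in the stated basis and equate coefficients in (L − (-2)·I) g = f
solving from the highest basis element down gives g = (3/7)x^5 - (22/21)x^4 + (176/105)x^3 - (877/140)x^2 + (6241/315)x - 12673/315
check: L g = (15/7)x^5 + (2/21)x^4 - (352/105)x^3 + (877/70)x^2 - (12482/315)x + 25346/315
so L g − (-2)·g = 3x^5 - 2x^4 = f ✓
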